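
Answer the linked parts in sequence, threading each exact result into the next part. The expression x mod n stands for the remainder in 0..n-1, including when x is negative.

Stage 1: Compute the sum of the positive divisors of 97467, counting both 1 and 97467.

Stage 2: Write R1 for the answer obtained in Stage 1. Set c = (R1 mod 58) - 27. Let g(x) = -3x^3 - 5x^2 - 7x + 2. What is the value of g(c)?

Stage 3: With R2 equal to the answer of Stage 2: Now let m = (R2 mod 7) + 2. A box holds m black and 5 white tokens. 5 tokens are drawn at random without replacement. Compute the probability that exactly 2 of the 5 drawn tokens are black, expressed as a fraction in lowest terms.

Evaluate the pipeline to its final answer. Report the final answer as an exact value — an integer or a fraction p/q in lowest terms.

10/21

Stage 1: 97467 = 3 * 53 * 613; sigma = (1 + 3) * (1 + 53) * (1 + 613) = 4 * 54 * 614 = 132624; answer 132624
Stage 2: R1 = 132624; c = 9; -3*(9)^3 - 5*(9)^2 - 7*(9)^1 + 2 = (-2187) + (-405) + (-63) + (2) = -2653; answer -2653
Stage 3: R2 = -2653; m = 2; total draws C(7,5) = 21; favorable C(2,2)*C(5,3) = 10; P = 10/21; answer 10/21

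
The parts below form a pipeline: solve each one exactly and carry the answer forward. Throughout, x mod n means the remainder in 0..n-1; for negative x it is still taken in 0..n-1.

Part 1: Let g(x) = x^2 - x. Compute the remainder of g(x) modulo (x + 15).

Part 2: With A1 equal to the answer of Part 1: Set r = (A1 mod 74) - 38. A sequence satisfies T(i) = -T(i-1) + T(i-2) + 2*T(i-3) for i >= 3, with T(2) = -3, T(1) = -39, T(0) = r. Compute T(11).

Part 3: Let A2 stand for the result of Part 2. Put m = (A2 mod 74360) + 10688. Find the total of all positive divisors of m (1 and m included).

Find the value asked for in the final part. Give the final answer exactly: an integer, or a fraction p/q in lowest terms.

109872

Part 1: remainder = value at the root: 1*(-15)^2 - 1*(-15)^1 = (225) + (15) = 240; answer 240
Part 2: A1 = 240; r = -20; T(3) = -1*(-3) + 1*(-39) + 2*(-20) = -76; iterating: T(3)=-76, T(4)=-5, T(5)=-77, T(6)=-80, T(7)=-7, T(8)=-227, T(9)=60, T(10)=-301, T(11)=-93; answer -93
Part 3: A2 = -93; m = 84955; 84955 = 5 * 13 * 1307; sigma = (1 + 5) * (1 + 13) * (1 + 1307) = 6 * 14 * 1308 = 109872; answer 109872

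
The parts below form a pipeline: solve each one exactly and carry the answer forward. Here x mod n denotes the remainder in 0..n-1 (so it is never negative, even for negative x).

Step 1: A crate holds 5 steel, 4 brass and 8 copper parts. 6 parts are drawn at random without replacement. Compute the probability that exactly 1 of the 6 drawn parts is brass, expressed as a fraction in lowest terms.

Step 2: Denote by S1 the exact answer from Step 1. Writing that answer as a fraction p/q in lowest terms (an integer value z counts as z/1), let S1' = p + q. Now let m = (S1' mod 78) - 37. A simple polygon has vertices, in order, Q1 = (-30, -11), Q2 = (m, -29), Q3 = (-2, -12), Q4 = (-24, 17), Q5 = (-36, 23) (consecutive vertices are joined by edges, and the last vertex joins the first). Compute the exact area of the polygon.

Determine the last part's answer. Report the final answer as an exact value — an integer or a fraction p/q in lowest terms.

824

Step 1: total draws C(17,6) = 12376; favorable C(4,1)*C(13,5) = 5148; P = 99/238; answer 99/238
Step 2: S1 = 99/238; threaded value p + q = 337; m = -12; cross terms: (-30*-29 - -12*-11)=738, (-12*-12 - -2*-29)=86, (-2*17 - -24*-12)=-322, (-24*23 - -36*17)=60, (-36*-11 - -30*23)=1086; twice the area = |1648| = 1648; area = 824; answer 824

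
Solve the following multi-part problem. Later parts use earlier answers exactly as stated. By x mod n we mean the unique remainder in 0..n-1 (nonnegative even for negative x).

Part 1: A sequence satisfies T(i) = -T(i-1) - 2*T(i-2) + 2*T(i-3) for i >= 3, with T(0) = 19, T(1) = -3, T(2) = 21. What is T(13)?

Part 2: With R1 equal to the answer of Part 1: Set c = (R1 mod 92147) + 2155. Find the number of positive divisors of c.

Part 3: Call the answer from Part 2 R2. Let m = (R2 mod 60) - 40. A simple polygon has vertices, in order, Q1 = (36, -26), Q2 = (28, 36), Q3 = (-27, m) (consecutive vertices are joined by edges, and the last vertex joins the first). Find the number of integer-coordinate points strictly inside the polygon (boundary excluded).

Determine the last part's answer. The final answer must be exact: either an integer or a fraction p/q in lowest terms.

1992

Part 1: T(3) = -1*(21) - 2*(-3) + 2*(19) = 23; iterating: T(3)=23, T(4)=-71, T(5)=67, T(6)=121, T(7)=-397, T(8)=289, T(9)=747, T(10)=-2119, T(11)=1203, T(12)=4529, T(13)=-11173; answer -11173
Part 2: R1 = -11173; c = 83129; 83129 = 97 * 857; number of divisors = (1+1) * (1+1) = 4; answer 4
Part 3: R2 = 4; m = -36; cross terms: (36*36 - 28*-26)=2024, (28*-36 - -27*36)=-36, (-27*-26 - 36*-36)=1998; twice the area = |3986| = 3986; area = 1993; boundary points = 2 + 1 + 1 = 4; strictly interior points = area - boundary/2 + 1 = 1992; answer 1992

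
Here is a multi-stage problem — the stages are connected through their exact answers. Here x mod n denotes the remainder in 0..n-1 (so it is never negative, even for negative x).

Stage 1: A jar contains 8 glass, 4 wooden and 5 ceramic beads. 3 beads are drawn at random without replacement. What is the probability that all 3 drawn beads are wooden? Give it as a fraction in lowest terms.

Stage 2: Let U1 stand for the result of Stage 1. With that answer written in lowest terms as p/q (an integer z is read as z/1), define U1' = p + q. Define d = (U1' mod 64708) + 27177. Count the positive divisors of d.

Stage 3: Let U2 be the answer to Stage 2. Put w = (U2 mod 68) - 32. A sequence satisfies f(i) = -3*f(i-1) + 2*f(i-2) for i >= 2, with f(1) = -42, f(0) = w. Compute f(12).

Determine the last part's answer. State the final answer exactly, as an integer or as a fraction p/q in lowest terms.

37893718

Stage 1: total draws C(17,3) = 680; favorable C(4,3) = 4; P = 1/170; answer 1/170
Stage 2: U1 = 1/170; threaded value p + q = 171; d = 27348; 27348 = 2^2 * 3 * 43 * 53; number of divisors = (2+1) * (1+1) * (1+1) * (1+1) = 24; answer 24
Stage 3: U2 = 24; w = -8; f(2) = -3*(-42) + 2*(-8) = 110; iterating: f(2)=110, f(3)=-414, f(4)=1462, f(5)=-5214, f(6)=18566, f(7)=-66126, f(8)=235510, f(9)=-838782, f(10)=2987366, f(11)=-10639662, f(12)=37893718; answer 37893718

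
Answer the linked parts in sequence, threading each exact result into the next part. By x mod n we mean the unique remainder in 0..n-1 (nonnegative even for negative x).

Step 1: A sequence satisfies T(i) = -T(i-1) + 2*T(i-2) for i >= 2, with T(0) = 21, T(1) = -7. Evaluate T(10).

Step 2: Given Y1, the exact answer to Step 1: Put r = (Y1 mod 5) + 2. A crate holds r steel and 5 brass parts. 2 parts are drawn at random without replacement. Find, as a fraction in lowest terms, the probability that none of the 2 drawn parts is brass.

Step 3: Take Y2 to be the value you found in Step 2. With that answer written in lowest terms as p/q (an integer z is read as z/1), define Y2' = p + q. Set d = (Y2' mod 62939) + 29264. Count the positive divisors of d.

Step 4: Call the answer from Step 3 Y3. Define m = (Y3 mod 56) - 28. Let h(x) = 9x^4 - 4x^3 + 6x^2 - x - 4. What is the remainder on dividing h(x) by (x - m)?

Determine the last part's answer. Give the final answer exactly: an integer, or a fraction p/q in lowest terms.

3044756

Step 1: T(2) = -1*(-7) + 2*(21) = 49; iterating: T(2)=49, T(3)=-63, T(4)=161, T(5)=-287, T(6)=609, T(7)=-1183, T(8)=2401, T(9)=-4767, T(10)=9569; answer 9569
Step 2: Y1 = 9569; r = 6; total draws C(11,2) = 55; favorable C(6,2) = 15; P = 3/11; answer 3/11
Step 3: Y2 = 3/11; threaded value p + q = 14; d = 29278; 29278 = 2 * 14639; number of divisors = (1+1) * (1+1) = 4; answer 4
Step 4: Y3 = 4; m = -24; remainder = value at the root: 9*(-24)^4 - 4*(-24)^3 + 6*(-24)^2 - 1*(-24)^1 - 4 = (2985984) + (55296) + (3456) + (24) + (-4) = 3044756; answer 3044756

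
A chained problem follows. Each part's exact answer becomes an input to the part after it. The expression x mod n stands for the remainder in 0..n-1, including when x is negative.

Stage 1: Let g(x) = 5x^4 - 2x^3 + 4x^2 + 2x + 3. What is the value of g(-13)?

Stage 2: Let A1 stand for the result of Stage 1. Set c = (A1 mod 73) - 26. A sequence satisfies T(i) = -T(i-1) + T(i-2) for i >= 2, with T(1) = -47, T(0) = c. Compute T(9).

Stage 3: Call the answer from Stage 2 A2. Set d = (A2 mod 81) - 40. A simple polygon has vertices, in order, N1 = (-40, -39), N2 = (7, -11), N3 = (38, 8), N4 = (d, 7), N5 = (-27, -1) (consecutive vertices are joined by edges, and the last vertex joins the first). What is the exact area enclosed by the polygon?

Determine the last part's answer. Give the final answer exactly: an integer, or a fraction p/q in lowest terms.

1503

Stage 1: 5*(-13)^4 - 2*(-13)^3 + 4*(-13)^2 + 2*(-13)^1 + 3 = (142805) + (4394) + (676) + (-26) + (3) = 147852; answer 147852
Stage 2: A1 = 147852; c = 1; T(2) = -1*(-47) + 1*(1) = 48; iterating: T(2)=48, T(3)=-95, T(4)=143, T(5)=-238, T(6)=381, T(7)=-619, T(8)=1000, T(9)=-1619; answer -1619
Stage 3: A2 = -1619; d = -39; cross terms: (-40*-11 - 7*-39)=713, (7*8 - 38*-11)=474, (38*7 - -39*8)=578, (-39*-1 - -27*7)=228, (-27*-39 - -40*-1)=1013; twice the area = |3006| = 3006; area = 1503; answer 1503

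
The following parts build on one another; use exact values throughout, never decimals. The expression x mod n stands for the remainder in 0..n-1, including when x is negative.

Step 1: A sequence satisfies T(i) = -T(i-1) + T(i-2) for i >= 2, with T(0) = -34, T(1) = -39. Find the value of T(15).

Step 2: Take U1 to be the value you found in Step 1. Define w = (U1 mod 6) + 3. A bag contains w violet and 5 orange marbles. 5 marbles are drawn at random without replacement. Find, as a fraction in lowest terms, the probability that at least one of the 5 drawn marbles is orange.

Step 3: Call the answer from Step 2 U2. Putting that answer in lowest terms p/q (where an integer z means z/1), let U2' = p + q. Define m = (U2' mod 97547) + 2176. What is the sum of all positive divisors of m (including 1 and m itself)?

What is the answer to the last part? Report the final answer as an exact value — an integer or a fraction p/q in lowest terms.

Step 1: T(2) = -1*(-39) + 1*(-34) = 5; iterating: T(2)=5, T(3)=-44, T(4)=49, T(5)=-93, T(6)=142, T(7)=-235, T(8)=377, T(9)=-612, T(10)=989, T(11)=-1601, T(12)=2590, T(13)=-4191, T(14)=6781, T(15)=-10972; answer -10972
Step 2: U1 = -10972; w = 5; total draws C(10,5) = 252; complement C(5,5) = 1; favorable 252 - 1 = 251; P = 251/252; answer 251/252
Step 3: U2 = 251/252; threaded value p + q = 503; m = 2679; 2679 = 3 * 19 * 47; sigma = (1 + 3) * (1 + 19) * (1 + 47) = 4 * 20 * 48 = 3840; answer 3840

3840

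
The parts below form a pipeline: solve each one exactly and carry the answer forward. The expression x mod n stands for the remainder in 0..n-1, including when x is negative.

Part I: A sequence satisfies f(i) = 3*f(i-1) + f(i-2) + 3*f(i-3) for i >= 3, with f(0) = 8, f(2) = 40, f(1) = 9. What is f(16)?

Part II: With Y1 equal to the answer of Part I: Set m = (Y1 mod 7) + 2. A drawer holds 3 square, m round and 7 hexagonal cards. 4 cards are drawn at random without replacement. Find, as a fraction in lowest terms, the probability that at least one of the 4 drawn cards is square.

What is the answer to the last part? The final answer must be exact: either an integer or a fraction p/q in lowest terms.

Part I: f(3) = 3*(40) + 1*(9) + 3*(8) = 153; iterating: f(3)=153, f(4)=526, f(5)=1851, f(6)=6538, f(7)=23043, f(8)=81220, f(9)=286317, f(10)=1009300, f(11)=3557877, f(12)=12541882, f(13)=44211423, f(14)=155849782, f(15)=549386415, f(16)=1936643296; answer 1936643296
Part II: Y1 = 1936643296; m = 2; total draws C(12,4) = 495; complement C(9,4) = 126; favorable 495 - 126 = 369; P = 41/55; answer 41/55

41/55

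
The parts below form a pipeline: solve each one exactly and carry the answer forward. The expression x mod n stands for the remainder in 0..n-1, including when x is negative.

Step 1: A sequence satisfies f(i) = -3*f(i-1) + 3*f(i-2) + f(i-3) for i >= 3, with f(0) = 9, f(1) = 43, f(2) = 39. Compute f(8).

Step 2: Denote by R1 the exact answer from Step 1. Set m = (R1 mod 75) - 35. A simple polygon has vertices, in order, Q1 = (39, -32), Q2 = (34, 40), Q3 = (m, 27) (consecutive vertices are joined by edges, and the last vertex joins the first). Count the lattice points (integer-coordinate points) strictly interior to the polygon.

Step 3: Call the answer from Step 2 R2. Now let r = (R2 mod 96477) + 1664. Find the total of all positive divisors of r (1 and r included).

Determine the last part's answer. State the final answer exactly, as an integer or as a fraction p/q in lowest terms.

Step 1: f(3) = -3*(39) + 3*(43) + 1*(9) = 21; iterating: f(3)=21, f(4)=97, f(5)=-189, f(6)=879, f(7)=-3107, f(8)=11769; answer 11769
Step 2: R1 = 11769; m = 34; cross terms: (39*40 - 34*-32)=2648, (34*27 - 34*40)=-442, (34*-32 - 39*27)=-2141; twice the area = |65| = 65; area = 65/2; boundary points = 1 + 13 + 1 = 15; strictly interior points = area - boundary/2 + 1 = 26; answer 26
Step 3: R2 = 26; r = 1690; 1690 = 2 * 5 * 13^2; sigma = (1 + 2) * (1 + 5) * (1 + 13 + 169) = 3 * 6 * 183 = 3294; answer 3294

3294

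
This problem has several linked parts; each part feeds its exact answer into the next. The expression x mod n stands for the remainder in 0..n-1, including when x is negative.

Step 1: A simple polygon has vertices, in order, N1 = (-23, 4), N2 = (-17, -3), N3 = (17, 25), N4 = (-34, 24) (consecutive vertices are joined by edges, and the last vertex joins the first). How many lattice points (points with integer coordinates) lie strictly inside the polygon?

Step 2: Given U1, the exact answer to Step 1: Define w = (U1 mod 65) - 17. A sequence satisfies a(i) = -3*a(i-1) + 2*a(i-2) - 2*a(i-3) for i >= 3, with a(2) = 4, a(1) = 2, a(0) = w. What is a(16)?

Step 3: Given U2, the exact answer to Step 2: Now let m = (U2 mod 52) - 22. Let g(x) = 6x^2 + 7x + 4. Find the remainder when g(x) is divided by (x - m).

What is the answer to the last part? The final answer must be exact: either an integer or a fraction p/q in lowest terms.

784

Step 1: cross terms: (-23*-3 - -17*4)=137, (-17*25 - 17*-3)=-374, (17*24 - -34*25)=1258, (-34*4 - -23*24)=416; twice the area = |1437| = 1437; area = 1437/2; boundary points = 1 + 2 + 1 + 1 = 5; strictly interior points = area - boundary/2 + 1 = 717; answer 717
Step 2: U1 = 717; w = -15; a(3) = -3*(4) + 2*(2) - 2*(-15) = 22; iterating: a(3)=22, a(4)=-62, a(5)=222, a(6)=-834, a(7)=3070, a(8)=-11322, a(9)=41774, a(10)=-154106, a(11)=568510, a(12)=-2097290, a(13)=7737102, a(14)=-28542906, a(15)=105297502, a(16)=-388452522; answer -388452522
Step 3: U2 = -388452522; m = -12; remainder = value at the root: 6*(-12)^2 + 7*(-12)^1 + 4 = (864) + (-84) + (4) = 784; answer 784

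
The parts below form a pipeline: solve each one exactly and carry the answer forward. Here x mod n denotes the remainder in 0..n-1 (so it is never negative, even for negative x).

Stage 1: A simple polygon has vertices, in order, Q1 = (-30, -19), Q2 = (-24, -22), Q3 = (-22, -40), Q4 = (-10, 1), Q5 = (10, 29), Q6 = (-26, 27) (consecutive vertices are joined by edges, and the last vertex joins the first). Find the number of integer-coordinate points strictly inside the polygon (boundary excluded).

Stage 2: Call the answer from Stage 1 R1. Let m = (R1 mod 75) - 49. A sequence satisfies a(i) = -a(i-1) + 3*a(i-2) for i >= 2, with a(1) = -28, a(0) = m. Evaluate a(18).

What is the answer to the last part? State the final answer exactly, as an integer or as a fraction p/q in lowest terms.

-18580301

Stage 1: cross terms: (-30*-22 - -24*-19)=204, (-24*-40 - -22*-22)=476, (-22*1 - -10*-40)=-422, (-10*29 - 10*1)=-300, (10*27 - -26*29)=1024, (-26*-19 - -30*27)=1304; twice the area = |2286| = 2286; area = 1143; boundary points = 3 + 2 + 1 + 4 + 2 + 2 = 14; strictly interior points = area - boundary/2 + 1 = 1137; answer 1137
Stage 2: R1 = 1137; m = -37; a(2) = -1*(-28) + 3*(-37) = -83; iterating: a(2)=-83, a(3)=-1, a(4)=-248, a(5)=245, a(6)=-989, a(7)=1724, a(8)=-4691, a(9)=9863, a(10)=-23936, a(11)=53525, a(12)=-125333, a(13)=285908, a(14)=-661907, a(15)=1519631, a(16)=-3505352, a(17)=8064245, a(18)=-18580301; answer -18580301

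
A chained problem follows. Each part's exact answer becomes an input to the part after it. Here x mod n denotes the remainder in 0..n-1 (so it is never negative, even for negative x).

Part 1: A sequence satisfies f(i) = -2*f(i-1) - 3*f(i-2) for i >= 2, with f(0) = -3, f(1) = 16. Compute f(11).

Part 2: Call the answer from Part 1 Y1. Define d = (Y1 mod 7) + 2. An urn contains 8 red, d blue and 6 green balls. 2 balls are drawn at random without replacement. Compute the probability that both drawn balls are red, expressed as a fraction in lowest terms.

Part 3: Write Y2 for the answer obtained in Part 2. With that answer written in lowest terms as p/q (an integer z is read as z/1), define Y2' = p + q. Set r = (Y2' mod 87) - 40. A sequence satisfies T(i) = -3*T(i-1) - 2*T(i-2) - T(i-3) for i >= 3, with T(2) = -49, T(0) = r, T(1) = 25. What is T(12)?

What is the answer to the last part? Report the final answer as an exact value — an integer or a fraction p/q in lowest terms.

Part 1: f(2) = -2*(16) - 3*(-3) = -23; iterating: f(2)=-23, f(3)=-2, f(4)=73, f(5)=-140, f(6)=61, f(7)=298, f(8)=-779, f(9)=664, f(10)=1009, f(11)=-4010; answer -4010
Part 2: Y1 = -4010; d = 3; total draws C(17,2) = 136; favorable C(8,2) = 28; P = 7/34; answer 7/34
Part 3: Y2 = 7/34; threaded value p + q = 41; r = 1; T(3) = -3*(-49) - 2*(25) - 1*(1) = 96; iterating: T(3)=96, T(4)=-215, T(5)=502, T(6)=-1172, T(7)=2727, T(8)=-6339, T(9)=14735, T(10)=-34254, T(11)=79631, T(12)=-185120; answer -185120

-185120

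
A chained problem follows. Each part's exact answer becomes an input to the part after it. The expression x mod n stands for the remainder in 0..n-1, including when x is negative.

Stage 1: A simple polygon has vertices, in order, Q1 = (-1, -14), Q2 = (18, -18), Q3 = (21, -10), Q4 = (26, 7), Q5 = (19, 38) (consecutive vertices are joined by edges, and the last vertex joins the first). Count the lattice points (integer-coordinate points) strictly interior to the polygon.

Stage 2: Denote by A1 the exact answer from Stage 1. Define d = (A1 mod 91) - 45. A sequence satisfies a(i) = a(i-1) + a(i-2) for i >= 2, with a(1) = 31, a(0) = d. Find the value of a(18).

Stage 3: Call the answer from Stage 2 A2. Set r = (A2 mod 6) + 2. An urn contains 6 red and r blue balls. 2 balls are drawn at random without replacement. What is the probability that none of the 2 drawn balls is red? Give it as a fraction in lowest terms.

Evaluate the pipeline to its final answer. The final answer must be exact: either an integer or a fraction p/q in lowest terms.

Stage 1: cross terms: (-1*-18 - 18*-14)=270, (18*-10 - 21*-18)=198, (21*7 - 26*-10)=407, (26*38 - 19*7)=855, (19*-14 - -1*38)=-228; twice the area = |1502| = 1502; area = 751; boundary points = 1 + 1 + 1 + 1 + 4 = 8; strictly interior points = area - boundary/2 + 1 = 748; answer 748
Stage 2: A1 = 748; d = -25; a(2) = 1*(31) + 1*(-25) = 6; iterating: a(2)=6, a(3)=37, a(4)=43, a(5)=80, a(6)=123, a(7)=203, a(8)=326, a(9)=529, a(10)=855, a(11)=1384, a(12)=2239, a(13)=3623, a(14)=5862, a(15)=9485, a(16)=15347, a(17)=24832, a(18)=40179; answer 40179
Stage 3: A2 = 40179; r = 5; total draws C(11,2) = 55; favorable C(5,2) = 10; P = 2/11; answer 2/11

2/11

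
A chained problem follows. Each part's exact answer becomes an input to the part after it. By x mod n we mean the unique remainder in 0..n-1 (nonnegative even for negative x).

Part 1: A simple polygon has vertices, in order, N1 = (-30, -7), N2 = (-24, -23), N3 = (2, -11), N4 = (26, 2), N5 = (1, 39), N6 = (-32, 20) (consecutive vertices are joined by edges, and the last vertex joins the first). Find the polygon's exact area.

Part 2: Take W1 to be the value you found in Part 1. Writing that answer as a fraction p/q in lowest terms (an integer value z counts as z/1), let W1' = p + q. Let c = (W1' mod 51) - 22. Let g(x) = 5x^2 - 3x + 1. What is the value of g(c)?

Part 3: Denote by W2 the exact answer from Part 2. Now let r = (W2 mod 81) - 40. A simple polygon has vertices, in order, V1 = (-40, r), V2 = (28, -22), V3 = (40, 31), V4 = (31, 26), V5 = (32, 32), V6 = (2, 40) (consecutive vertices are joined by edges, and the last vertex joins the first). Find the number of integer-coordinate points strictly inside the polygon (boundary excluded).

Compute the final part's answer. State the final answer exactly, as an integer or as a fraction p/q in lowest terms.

Part 1: cross terms: (-30*-23 - -24*-7)=522, (-24*-11 - 2*-23)=310, (2*2 - 26*-11)=290, (26*39 - 1*2)=1012, (1*20 - -32*39)=1268, (-32*-7 - -30*20)=824; twice the area = |4226| = 4226; area = 2113; answer 2113
Part 2: W1 = 2113; threaded value p + q = 2114; c = 1; 5*(1)^2 - 3*(1)^1 + 1 = (5) + (-3) + (1) = 3; answer 3
Part 3: W2 = 3; r = -37; cross terms: (-40*-22 - 28*-37)=1916, (28*31 - 40*-22)=1748, (40*26 - 31*31)=79, (31*32 - 32*26)=160, (32*40 - 2*32)=1216, (2*-37 - -40*40)=1526; twice the area = |6645| = 6645; area = 6645/2; boundary points = 1 + 1 + 1 + 1 + 2 + 7 = 13; strictly interior points = area - boundary/2 + 1 = 3317; answer 3317

3317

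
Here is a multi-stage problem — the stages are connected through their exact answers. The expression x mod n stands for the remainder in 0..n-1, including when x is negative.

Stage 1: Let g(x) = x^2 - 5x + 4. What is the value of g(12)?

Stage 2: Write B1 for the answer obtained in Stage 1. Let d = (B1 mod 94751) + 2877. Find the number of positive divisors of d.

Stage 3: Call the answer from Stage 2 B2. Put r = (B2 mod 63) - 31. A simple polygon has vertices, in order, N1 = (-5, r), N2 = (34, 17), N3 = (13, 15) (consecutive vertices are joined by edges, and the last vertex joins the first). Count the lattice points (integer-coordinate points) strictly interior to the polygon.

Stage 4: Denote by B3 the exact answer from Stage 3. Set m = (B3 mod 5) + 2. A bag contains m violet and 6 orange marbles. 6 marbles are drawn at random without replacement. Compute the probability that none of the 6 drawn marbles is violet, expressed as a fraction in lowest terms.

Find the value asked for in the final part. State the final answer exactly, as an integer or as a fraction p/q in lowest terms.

Stage 1: 1*(12)^2 - 5*(12)^1 + 4 = (144) + (-60) + (4) = 88; answer 88
Stage 2: B1 = 88; d = 2965; 2965 = 5 * 593; number of divisors = (1+1) * (1+1) = 4; answer 4
Stage 3: B2 = 4; r = -27; cross terms: (-5*17 - 34*-27)=833, (34*15 - 13*17)=289, (13*-27 - -5*15)=-276; twice the area = |846| = 846; area = 423; boundary points = 1 + 1 + 6 = 8; strictly interior points = area - boundary/2 + 1 = 420; answer 420
Stage 4: B3 = 420; m = 2; total draws C(8,6) = 28; favorable C(6,6) = 1; P = 1/28; answer 1/28

1/28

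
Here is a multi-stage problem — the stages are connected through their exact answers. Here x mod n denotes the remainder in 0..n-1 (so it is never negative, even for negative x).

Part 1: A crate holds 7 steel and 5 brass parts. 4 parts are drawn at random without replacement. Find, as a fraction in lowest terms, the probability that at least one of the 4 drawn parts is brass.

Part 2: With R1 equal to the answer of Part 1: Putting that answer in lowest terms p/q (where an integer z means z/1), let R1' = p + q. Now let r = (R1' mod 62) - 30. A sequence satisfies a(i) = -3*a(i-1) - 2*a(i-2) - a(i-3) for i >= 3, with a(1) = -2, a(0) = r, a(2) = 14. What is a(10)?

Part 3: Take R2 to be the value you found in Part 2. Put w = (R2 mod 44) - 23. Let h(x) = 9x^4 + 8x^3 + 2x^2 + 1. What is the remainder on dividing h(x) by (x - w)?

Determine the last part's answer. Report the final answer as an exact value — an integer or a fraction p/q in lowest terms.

Part 1: total draws C(12,4) = 495; complement C(7,4) = 35; favorable 495 - 35 = 460; P = 92/99; answer 92/99
Part 2: R1 = 92/99; threaded value p + q = 191; r = -25; a(3) = -3*(14) - 2*(-2) - 1*(-25) = -13; iterating: a(3)=-13, a(4)=13, a(5)=-27, a(6)=68, a(7)=-163, a(8)=380, a(9)=-882, a(10)=2049; answer 2049
Part 3: R2 = 2049; w = 2; remainder = value at the root: 9*(2)^4 + 8*(2)^3 + 2*(2)^2 + 1 = (144) + (64) + (8) + (1) = 217; answer 217

217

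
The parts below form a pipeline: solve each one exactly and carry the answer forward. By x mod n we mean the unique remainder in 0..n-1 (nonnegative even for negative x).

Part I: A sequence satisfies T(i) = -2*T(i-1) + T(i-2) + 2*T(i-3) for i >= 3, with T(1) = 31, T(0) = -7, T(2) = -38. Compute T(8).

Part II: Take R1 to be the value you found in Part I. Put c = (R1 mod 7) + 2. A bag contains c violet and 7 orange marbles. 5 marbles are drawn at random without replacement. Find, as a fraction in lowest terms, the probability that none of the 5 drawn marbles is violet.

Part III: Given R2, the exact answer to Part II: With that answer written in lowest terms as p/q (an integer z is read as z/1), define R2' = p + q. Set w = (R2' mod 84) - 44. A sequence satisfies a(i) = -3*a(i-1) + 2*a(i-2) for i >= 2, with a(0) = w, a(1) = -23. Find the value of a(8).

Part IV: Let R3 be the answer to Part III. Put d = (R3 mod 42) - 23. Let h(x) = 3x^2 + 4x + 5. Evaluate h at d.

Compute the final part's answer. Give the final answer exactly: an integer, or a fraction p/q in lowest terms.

Part I: T(3) = -2*(-38) + 1*(31) + 2*(-7) = 93; iterating: T(3)=93, T(4)=-162, T(5)=341, T(6)=-658, T(7)=1333, T(8)=-2642; answer -2642
Part II: R1 = -2642; c = 6; total draws C(13,5) = 1287; favorable C(7,5) = 21; P = 7/429; answer 7/429
Part III: R2 = 7/429; threaded value p + q = 436; w = -28; a(2) = -3*(-23) + 2*(-28) = 13; iterating: a(2)=13, a(3)=-85, a(4)=281, a(5)=-1013, a(6)=3601, a(7)=-12829, a(8)=45689; answer 45689
Part IV: R3 = 45689; d = 12; 3*(12)^2 + 4*(12)^1 + 5 = (432) + (48) + (5) = 485; answer 485

485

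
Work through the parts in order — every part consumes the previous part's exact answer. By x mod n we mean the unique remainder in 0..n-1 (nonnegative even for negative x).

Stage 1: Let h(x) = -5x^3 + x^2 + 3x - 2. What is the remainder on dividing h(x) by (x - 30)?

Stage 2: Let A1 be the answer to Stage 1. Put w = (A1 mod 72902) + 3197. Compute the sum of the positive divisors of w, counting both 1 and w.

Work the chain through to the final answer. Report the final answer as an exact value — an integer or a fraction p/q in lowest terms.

Stage 1: remainder = value at the root: -5*(30)^3 + 1*(30)^2 + 3*(30)^1 - 2 = (-135000) + (900) + (90) + (-2) = -134012; answer -134012
Stage 2: A1 = -134012; w = 14989; 14989 = 13 * 1153; sigma = (1 + 13) * (1 + 1153) = 14 * 1154 = 16156; answer 16156

16156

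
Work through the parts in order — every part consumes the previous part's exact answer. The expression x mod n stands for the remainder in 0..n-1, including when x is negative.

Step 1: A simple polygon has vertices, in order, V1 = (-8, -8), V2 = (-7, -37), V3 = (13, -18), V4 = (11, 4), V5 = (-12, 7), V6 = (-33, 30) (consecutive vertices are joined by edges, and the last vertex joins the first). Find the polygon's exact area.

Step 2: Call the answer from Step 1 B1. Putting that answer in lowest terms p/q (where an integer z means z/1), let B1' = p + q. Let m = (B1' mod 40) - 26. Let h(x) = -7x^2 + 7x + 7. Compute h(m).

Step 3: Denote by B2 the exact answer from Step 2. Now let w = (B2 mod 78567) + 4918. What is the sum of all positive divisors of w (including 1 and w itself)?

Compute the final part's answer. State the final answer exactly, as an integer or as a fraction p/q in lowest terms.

203112

Step 1: cross terms: (-8*-37 - -7*-8)=240, (-7*-18 - 13*-37)=607, (13*4 - 11*-18)=250, (11*7 - -12*4)=125, (-12*30 - -33*7)=-129, (-33*-8 - -8*30)=504; twice the area = |1597| = 1597; area = 1597/2; answer 1597/2
Step 2: B1 = 1597/2; threaded value p + q = 1599; m = 13; -7*(13)^2 + 7*(13)^1 + 7 = (-1183) + (91) + (7) = -1085; answer -1085
Step 3: B2 = -1085; w = 82400; 82400 = 2^5 * 5^2 * 103; sigma = (1 + 2 + 4 + 8 + 16 + 32) * (1 + 5 + 25) * (1 + 103) = 63 * 31 * 104 = 203112; answer 203112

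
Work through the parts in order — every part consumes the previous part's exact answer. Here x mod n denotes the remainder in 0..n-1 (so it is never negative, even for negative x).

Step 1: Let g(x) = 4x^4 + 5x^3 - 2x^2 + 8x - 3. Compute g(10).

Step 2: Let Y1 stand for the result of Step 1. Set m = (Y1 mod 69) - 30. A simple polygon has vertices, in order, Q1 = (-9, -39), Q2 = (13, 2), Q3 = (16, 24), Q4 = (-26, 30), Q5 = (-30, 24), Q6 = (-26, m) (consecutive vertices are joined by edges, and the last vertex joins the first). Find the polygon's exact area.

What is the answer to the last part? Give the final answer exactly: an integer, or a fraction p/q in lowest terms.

Step 1: 4*(10)^4 + 5*(10)^3 - 2*(10)^2 + 8*(10)^1 - 3 = (40000) + (5000) + (-200) + (80) + (-3) = 44877; answer 44877
Step 2: Y1 = 44877; m = -3; cross terms: (-9*2 - 13*-39)=489, (13*24 - 16*2)=280, (16*30 - -26*24)=1104, (-26*24 - -30*30)=276, (-30*-3 - -26*24)=714, (-26*-39 - -9*-3)=987; twice the area = |3850| = 3850; area = 1925; answer 1925

1925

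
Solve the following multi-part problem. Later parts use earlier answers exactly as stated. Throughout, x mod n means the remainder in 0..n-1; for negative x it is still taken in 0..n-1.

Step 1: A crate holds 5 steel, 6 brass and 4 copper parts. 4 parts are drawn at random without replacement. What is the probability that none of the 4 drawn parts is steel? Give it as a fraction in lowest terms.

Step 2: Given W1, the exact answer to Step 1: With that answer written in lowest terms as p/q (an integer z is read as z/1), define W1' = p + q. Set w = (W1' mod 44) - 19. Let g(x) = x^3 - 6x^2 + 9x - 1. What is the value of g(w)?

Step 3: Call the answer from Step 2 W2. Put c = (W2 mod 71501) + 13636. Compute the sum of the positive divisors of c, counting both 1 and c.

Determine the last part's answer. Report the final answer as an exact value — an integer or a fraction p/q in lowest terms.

185472

Step 1: total draws C(15,4) = 1365; favorable C(10,4) = 210; P = 2/13; answer 2/13
Step 2: W1 = 2/13; threaded value p + q = 15; w = -4; 1*(-4)^3 - 6*(-4)^2 + 9*(-4)^1 - 1 = (-64) + (-96) + (-36) + (-1) = -197; answer -197
Step 3: W2 = -197; c = 84940; 84940 = 2^2 * 5 * 31 * 137; sigma = (1 + 2 + 4) * (1 + 5) * (1 + 31) * (1 + 137) = 7 * 6 * 32 * 138 = 185472; answer 185472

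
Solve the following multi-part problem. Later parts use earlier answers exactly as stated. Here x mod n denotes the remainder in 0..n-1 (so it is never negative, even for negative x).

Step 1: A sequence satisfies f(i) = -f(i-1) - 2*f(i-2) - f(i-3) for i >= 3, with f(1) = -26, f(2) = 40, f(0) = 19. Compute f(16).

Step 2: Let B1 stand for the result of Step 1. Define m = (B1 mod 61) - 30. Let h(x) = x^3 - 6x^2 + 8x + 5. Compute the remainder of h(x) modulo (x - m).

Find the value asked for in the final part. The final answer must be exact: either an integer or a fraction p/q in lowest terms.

-4840

Step 1: f(3) = -1*(40) - 2*(-26) - 1*(19) = -7; iterating: f(3)=-7, f(4)=-47, f(5)=21, f(6)=80, f(7)=-75, f(8)=-106, f(9)=176, f(10)=111, f(11)=-357, f(12)=-41, f(13)=644, f(14)=-205, f(15)=-1042, f(16)=808; answer 808
Step 2: B1 = 808; m = -15; remainder = value at the root: 1*(-15)^3 - 6*(-15)^2 + 8*(-15)^1 + 5 = (-3375) + (-1350) + (-120) + (5) = -4840; answer -4840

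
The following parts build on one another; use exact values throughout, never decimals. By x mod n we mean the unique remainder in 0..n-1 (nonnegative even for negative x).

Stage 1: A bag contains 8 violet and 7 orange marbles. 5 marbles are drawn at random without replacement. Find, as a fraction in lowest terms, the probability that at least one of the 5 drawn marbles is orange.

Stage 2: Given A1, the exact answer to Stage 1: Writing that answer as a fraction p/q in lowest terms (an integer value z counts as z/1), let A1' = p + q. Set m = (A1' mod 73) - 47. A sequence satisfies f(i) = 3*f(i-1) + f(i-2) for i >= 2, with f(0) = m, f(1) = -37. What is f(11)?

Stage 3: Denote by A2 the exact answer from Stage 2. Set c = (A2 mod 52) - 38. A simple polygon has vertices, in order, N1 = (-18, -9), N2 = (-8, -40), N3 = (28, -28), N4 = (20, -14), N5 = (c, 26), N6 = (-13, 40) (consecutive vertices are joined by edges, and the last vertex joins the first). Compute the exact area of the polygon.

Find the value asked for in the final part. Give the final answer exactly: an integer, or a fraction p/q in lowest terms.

4125/2

Stage 1: total draws C(15,5) = 3003; complement C(8,5) = 56; favorable 3003 - 56 = 2947; P = 421/429; answer 421/429
Stage 2: A1 = 421/429; threaded value p + q = 850; m = 0; f(2) = 3*(-37) + 1*(0) = -111; iterating: f(2)=-111, f(3)=-370, f(4)=-1221, f(5)=-4033, f(6)=-13320, f(7)=-43993, f(8)=-145299, f(9)=-479890, f(10)=-1584969, f(11)=-5234797; answer -5234797
Stage 3: A2 = -5234797; c = 5; cross terms: (-18*-40 - -8*-9)=648, (-8*-28 - 28*-40)=1344, (28*-14 - 20*-28)=168, (20*26 - 5*-14)=590, (5*40 - -13*26)=538, (-13*-9 - -18*40)=837; twice the area = |4125| = 4125; area = 4125/2; answer 4125/2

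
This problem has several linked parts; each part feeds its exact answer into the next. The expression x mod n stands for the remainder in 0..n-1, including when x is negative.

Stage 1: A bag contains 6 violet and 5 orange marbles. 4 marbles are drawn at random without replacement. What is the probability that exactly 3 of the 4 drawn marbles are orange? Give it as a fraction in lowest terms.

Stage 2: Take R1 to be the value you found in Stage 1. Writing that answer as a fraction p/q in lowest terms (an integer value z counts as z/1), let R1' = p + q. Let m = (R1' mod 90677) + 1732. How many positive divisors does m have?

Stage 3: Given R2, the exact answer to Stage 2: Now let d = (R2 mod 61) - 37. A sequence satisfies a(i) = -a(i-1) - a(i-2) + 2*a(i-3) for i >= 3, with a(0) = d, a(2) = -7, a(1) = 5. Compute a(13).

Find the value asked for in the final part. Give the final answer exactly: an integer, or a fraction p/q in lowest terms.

5351

Stage 1: total draws C(11,4) = 330; favorable C(5,3)*C(6,1) = 60; P = 2/11; answer 2/11
Stage 2: R1 = 2/11; threaded value p + q = 13; m = 1745; 1745 = 5 * 349; number of divisors = (1+1) * (1+1) = 4; answer 4
Stage 3: R2 = 4; d = -33; a(3) = -1*(-7) - 1*(5) + 2*(-33) = -64; iterating: a(3)=-64, a(4)=81, a(5)=-31, a(6)=-178, a(7)=371, a(8)=-255, a(9)=-472, a(10)=1469, a(11)=-1507, a(12)=-906, a(13)=5351; answer 5351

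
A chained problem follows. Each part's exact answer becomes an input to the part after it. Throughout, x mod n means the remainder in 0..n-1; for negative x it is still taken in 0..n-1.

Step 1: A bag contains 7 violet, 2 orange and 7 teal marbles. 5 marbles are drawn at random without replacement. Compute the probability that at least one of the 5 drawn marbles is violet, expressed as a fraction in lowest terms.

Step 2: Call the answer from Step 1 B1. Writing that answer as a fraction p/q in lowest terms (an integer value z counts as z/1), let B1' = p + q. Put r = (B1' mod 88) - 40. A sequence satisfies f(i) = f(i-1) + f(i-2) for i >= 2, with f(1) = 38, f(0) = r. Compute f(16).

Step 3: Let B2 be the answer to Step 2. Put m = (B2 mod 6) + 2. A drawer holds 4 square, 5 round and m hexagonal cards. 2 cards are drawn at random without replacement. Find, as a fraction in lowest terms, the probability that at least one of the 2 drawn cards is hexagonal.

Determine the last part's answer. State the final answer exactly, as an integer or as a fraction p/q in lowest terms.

Step 1: total draws C(16,5) = 4368; complement C(9,5) = 126; favorable 4368 - 126 = 4242; P = 101/104; answer 101/104
Step 2: B1 = 101/104; threaded value p + q = 205; r = -11; f(2) = 1*(38) + 1*(-11) = 27; iterating: f(2)=27, f(3)=65, f(4)=92, f(5)=157, f(6)=249, f(7)=406, f(8)=655, f(9)=1061, f(10)=1716, f(11)=2777, f(12)=4493, f(13)=7270, f(14)=11763, f(15)=19033, f(16)=30796; answer 30796
Step 3: B2 = 30796; m = 6; total draws C(15,2) = 105; complement C(9,2) = 36; favorable 105 - 36 = 69; P = 23/35; answer 23/35

23/35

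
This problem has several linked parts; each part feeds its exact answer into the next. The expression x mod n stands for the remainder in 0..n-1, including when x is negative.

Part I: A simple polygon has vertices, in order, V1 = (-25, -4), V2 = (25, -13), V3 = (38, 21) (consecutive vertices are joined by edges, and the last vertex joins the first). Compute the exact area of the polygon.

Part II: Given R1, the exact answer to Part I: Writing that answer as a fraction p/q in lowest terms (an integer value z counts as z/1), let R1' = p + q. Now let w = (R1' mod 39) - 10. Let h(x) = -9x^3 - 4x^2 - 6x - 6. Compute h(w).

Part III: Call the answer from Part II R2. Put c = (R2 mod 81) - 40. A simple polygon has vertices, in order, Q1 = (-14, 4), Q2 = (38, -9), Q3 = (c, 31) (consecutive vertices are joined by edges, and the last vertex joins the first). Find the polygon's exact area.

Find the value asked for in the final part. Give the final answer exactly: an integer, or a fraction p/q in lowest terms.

1807/2

Part I: cross terms: (-25*-13 - 25*-4)=425, (25*21 - 38*-13)=1019, (38*-4 - -25*21)=373; twice the area = |1817| = 1817; area = 1817/2; answer 1817/2
Part II: R1 = 1817/2; threaded value p + q = 1819; w = 15; -9*(15)^3 - 4*(15)^2 - 6*(15)^1 - 6 = (-30375) + (-900) + (-90) + (-6) = -31371; answer -31371
Part III: R2 = -31371; c = 17; cross terms: (-14*-9 - 38*4)=-26, (38*31 - 17*-9)=1331, (17*4 - -14*31)=502; twice the area = |1807| = 1807; area = 1807/2; answer 1807/2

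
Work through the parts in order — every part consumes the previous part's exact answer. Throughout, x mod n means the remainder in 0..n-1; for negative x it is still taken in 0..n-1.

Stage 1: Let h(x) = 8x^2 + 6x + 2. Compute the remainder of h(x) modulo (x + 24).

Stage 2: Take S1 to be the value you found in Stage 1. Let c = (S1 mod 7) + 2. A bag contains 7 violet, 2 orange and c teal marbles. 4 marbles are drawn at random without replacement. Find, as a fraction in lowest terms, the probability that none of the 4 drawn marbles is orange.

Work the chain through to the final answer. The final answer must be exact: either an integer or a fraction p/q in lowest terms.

21/55

Stage 1: remainder = value at the root: 8*(-24)^2 + 6*(-24)^1 + 2 = (4608) + (-144) + (2) = 4466; answer 4466
Stage 2: S1 = 4466; c = 2; total draws C(11,4) = 330; favorable C(9,4) = 126; P = 21/55; answer 21/55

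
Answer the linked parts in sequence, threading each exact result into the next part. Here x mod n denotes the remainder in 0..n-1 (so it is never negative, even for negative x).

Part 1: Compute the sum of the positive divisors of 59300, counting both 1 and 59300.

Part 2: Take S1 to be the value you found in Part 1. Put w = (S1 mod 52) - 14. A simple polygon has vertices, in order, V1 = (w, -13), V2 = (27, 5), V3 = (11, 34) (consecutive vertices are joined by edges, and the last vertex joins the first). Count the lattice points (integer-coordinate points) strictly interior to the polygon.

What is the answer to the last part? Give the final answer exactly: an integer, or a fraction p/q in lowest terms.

Part 1: 59300 = 2^2 * 5^2 * 593; sigma = (1 + 2 + 4) * (1 + 5 + 25) * (1 + 593) = 7 * 31 * 594 = 128898; answer 128898
Part 2: S1 = 128898; w = 28; cross terms: (28*5 - 27*-13)=491, (27*34 - 11*5)=863, (11*-13 - 28*34)=-1095; twice the area = |259| = 259; area = 259/2; boundary points = 1 + 1 + 1 = 3; strictly interior points = area - boundary/2 + 1 = 129; answer 129

129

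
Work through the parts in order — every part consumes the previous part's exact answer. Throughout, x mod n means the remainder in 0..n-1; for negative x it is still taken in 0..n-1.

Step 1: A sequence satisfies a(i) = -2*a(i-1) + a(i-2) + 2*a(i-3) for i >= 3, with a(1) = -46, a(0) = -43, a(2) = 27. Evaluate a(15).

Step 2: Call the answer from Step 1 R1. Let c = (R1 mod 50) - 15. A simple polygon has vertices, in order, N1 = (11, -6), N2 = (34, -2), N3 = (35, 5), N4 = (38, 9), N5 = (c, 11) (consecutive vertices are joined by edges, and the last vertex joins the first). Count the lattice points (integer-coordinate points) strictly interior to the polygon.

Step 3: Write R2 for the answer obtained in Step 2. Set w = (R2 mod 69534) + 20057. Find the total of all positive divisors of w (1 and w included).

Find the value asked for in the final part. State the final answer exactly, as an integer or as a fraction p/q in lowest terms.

Step 1: a(3) = -2*(27) + 1*(-46) + 2*(-43) = -186; iterating: a(3)=-186, a(4)=307, a(5)=-746, a(6)=1427, a(7)=-2986, a(8)=5907, a(9)=-11946, a(10)=23827, a(11)=-47786, a(12)=95507, a(13)=-191146, a(14)=382227, a(15)=-764586; answer -764586
Step 2: R1 = -764586; c = -1; cross terms: (11*-2 - 34*-6)=182, (34*5 - 35*-2)=240, (35*9 - 38*5)=125, (38*11 - -1*9)=427, (-1*-6 - 11*11)=-115; twice the area = |859| = 859; area = 859/2; boundary points = 1 + 1 + 1 + 1 + 1 = 5; strictly interior points = area - boundary/2 + 1 = 428; answer 428
Step 3: R2 = 428; w = 20485; 20485 = 5 * 17 * 241; sigma = (1 + 5) * (1 + 17) * (1 + 241) = 6 * 18 * 242 = 26136; answer 26136

26136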